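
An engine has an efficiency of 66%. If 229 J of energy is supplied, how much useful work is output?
W_out = η × W_in = 0.66 × 229 = 151.14 J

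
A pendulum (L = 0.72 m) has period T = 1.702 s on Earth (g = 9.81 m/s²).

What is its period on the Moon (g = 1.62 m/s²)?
T = 2π√(L/g), so T_moon/T_earth = √(g_earth/g_moon)
T_moon = 2π√(0.72/1.62) = 4.189 s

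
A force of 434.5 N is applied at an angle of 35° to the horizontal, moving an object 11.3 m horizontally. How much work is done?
W = Fd cosθ = 434.5×11.3×cos(35°) = 4021.9 J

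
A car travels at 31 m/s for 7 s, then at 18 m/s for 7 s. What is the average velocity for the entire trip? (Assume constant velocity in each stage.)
d₁ = v₁t₁ = 31 × 7 = 217 m
d₂ = v₂t₂ = 18 × 7 = 126 m
d_total = 343 m, t_total = 14 s
v_avg = d_total/t_total = 343/14 = 24.5 m/s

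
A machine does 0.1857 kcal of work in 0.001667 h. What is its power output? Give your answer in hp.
P = W/t = 777 J / 6.001 s = 129.5 W = 0.1736 hp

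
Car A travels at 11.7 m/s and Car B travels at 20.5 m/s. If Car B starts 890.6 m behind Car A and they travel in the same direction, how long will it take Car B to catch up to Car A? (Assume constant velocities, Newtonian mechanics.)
Relative speed: v_rel = 20.5 - 11.7 = 8.8 m/s
Time to catch: t = d₀/v_rel = 890.6/8.8 = 101.2 s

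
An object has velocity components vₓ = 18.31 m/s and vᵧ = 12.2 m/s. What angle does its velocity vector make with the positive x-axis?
θ = arctan(vᵧ/vₓ) = arctan(12.2/18.31) = 33.68°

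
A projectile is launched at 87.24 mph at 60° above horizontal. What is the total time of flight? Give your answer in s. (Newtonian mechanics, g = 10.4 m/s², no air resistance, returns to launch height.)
T = 2v₀sin(θ)/g (with unit conversion) = 6.495 s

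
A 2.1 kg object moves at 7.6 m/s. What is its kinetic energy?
KE = ½mv² = ½×2.1×7.6² = 60.648 J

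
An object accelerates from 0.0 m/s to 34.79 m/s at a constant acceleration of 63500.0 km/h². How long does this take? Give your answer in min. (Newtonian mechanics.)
t = (v - v₀)/a (with unit conversion) = 0.1183 min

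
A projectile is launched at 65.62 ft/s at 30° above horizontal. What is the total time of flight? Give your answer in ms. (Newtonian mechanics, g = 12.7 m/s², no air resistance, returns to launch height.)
T = 2v₀sin(θ)/g (with unit conversion) = 1575.0 ms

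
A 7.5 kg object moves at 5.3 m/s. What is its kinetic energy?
KE = ½mv² = ½×7.5×5.3² = 105.3375 J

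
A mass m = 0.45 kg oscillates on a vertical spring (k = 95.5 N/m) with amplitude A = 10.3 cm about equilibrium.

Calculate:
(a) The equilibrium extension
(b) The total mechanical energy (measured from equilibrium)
x_eq = mg/k = 0.45×9.81/95.5 = 0.04623 m = 4.623 cm
E = ½kA² = ½×95.5×(0.103)² = 0.5066 J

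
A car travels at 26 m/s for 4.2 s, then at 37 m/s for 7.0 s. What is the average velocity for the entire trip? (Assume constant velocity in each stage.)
d₁ = v₁t₁ = 26 × 4.2 = 109.2 m
d₂ = v₂t₂ = 37 × 7.0 = 259 m
d_total = 368.2 m, t_total = 11.2 s
v_avg = d_total/t_total = 368.2/11.2 = 32.88 m/s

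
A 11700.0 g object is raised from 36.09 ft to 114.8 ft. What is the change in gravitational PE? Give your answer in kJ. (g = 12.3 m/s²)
ΔPE = mg(h₂ − h₁) = 11.7 kg × 12.3 m/s² × (34.99 − 11) m = 3453 J = 3.453 kJ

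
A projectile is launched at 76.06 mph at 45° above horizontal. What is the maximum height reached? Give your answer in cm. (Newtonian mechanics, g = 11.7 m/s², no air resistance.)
H = v₀²sin²(θ)/(2g) (with unit conversion) = 2470.0 cm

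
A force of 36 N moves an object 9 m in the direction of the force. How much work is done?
W = Fd = 36×9 = 324.0 J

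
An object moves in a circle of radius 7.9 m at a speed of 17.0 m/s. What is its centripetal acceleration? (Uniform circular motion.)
a_c = v²/r = 17.0²/7.9 = 289/7.9 = 36.58 m/s²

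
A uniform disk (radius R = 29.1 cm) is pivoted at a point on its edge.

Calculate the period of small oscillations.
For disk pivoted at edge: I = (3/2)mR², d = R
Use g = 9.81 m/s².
I/m = (3/2)R² = 0.127 m²; d = R = 0.291 m
T = 2π√((3/2)R²/(gR)) = 2π√(3R/(2g)) = 1.325 s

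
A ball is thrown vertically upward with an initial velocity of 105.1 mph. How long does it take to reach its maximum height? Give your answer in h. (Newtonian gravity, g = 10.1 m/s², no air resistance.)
t_up = v₀/g (with unit conversion) = 0.001292 h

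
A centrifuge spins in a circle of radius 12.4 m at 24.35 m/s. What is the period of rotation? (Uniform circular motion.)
T = 2πr/v = 2π×12.4/24.35 = 3.2 s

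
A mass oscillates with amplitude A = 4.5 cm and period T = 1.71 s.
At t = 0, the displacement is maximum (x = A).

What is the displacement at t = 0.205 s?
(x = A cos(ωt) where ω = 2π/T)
ω = 2π/T = 2π/1.71 = 3.674 rad/s
x = A cos(ωt) = 4.5×cos(3.674×0.205) = 3.283 cm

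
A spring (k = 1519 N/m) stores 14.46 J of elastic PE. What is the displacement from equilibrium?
PE = ½kx² → x = √(2PE/k) = √(2×14.46/1519) = 0.138 m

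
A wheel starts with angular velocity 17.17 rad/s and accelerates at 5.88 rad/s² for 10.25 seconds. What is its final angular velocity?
ω = ω₀ + αt = 17.17 + 5.88 × 10.25 = 77.44 rad/s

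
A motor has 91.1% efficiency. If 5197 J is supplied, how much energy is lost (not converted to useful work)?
W_out = η × W_in = 0.911×5197 = 4734.5 J
W_lost = W_in − W_out = 5197 − 4734.5 = 462.53 J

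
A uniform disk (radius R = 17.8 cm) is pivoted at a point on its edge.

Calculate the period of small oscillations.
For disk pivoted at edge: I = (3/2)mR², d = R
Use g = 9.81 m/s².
I/m = (3/2)R² = 0.04753 m²; d = R = 0.178 m
T = 2π√((3/2)R²/(gR)) = 2π√(3R/(2g)) = 1.037 s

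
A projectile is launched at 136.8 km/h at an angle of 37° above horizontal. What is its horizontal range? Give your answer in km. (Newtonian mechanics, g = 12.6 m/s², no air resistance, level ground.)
R = v₀² sin(2θ) / g (with unit conversion) = 0.1102 km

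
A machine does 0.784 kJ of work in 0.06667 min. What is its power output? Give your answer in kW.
P = W/t = 784 J / 4 s = 196 W = 0.196 kW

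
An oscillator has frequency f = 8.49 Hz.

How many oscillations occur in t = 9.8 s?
n = f×t = 8.49×9.8 = 83.2 oscillations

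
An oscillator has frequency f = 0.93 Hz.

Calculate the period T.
T = 1/f = 1/0.93 = 1.075 s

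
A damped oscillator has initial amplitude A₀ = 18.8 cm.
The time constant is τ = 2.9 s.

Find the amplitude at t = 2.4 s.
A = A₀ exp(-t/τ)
A = A₀ exp(−t/τ) = 18.8×exp(−2.4/2.9) = 8.218 cm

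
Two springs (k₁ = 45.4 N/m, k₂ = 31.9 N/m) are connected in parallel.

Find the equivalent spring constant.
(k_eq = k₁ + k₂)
k_eq = k₁ + k₂ = 45.4 + 31.9 = 77.3 N/m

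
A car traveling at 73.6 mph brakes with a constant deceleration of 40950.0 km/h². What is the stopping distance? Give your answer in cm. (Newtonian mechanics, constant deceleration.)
d = v₀² / (2a) (with unit conversion) = 17130.0 cm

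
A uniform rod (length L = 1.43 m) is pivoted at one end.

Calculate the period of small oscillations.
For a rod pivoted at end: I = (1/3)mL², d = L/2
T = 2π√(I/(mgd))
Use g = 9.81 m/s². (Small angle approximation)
I/m = (1/3)L² = 0.6816 m²; d = L/2 = 0.715 m
T = 2π√(I/(mgd)) = 2π√(0.6816/(9.81×0.715)) = 1.959 s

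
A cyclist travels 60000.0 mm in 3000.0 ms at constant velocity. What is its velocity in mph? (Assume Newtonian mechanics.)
v = d/t (with unit conversion) = 44.74 mph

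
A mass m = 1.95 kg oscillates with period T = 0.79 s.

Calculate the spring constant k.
T = 2π√(m/k) → k = m(2π/T)² = 1.95×(2π/0.79)² = 123.4 N/m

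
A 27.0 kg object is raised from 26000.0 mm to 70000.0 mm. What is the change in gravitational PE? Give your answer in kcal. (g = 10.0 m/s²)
ΔPE = mg(h₂ − h₁) = 27 kg × 10.0 m/s² × (70 − 26) m = 1.188e+04 J = 2.839 kcal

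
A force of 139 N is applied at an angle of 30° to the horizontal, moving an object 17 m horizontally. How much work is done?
W = Fd cosθ = 139×17×cos(30°) = 2046.4 J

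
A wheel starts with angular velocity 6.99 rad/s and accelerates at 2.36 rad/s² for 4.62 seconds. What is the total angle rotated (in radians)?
θ = ω₀t + ½αt² = 6.99×4.62 + ½×2.36×4.62² = 57.48 rad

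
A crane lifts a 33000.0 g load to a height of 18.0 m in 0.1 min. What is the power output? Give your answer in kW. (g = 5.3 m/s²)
W = mgh = 33×5.3×18 = 3148 J
P = W/t = 3148/6 = 524.7 W = 0.5247 kW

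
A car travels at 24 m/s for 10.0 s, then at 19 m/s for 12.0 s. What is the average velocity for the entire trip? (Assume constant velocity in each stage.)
d₁ = v₁t₁ = 24 × 10.0 = 240 m
d₂ = v₂t₂ = 19 × 12.0 = 228 m
d_total = 468.0 m, t_total = 22 s
v_avg = d_total/t_total = 468.0/22 = 21.27 m/s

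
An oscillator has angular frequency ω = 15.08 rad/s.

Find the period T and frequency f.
T = 2π/ω = 2π/15.08 = 0.4167 s; f = ω/2π = 2.4 Hz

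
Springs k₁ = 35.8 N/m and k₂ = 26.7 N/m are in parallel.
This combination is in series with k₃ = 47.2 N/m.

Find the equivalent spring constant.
k₁₂ = k₁ + k₂ = 62.5 N/m (parallel)
1/k_eq = 1/k₁₂ + 1/k₃ → k_eq = 26.89 N/m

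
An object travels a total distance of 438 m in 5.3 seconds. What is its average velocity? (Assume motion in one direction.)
v_avg = Δd / Δt = 438 / 5.3 = 82.64 m/s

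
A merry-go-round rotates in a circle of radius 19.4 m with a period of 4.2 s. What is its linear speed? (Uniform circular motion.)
v = 2πr/T = 2π×19.4/4.2 = 29.02 m/s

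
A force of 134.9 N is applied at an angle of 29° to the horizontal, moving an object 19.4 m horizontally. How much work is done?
W = Fd cosθ = 134.9×19.4×cos(29°) = 2288.9 J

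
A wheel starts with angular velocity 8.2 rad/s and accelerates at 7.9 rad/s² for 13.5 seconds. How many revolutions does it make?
θ = ω₀t + ½αt² = 8.2×13.5 + ½×7.9×13.5² = 830.59 rad
Revolutions = θ/(2π) = 830.59/(2π) = 132.19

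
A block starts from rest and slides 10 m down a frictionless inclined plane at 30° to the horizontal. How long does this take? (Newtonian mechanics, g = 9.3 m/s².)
a = g sin(θ) = 9.3 × sin(30°) = 4.65 m/s²
t = √(2d/a) = √(2 × 10 / 4.65) = 2.07 s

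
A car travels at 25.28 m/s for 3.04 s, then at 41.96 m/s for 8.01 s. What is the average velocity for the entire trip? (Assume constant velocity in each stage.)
d₁ = v₁t₁ = 25.28 × 3.04 = 76.8512 m
d₂ = v₂t₂ = 41.96 × 8.01 = 336.1 m
d_total = 412.95 m, t_total = 11.05 s
v_avg = d_total/t_total = 412.95/11.05 = 37.37 m/s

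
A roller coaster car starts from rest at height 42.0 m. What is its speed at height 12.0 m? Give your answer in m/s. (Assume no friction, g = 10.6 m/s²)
mgh₁ = ½mv₂² + mgh₂ → v₂ = √(2g(h₁−h₂)) = √(2×10.6×(42−12)) = 25.22 m/s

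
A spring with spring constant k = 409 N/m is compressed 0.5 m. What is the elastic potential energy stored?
PE = ½kx² = ½×409×0.5² = 51.12 J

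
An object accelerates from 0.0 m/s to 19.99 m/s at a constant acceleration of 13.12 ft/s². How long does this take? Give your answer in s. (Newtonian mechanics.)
t = (v - v₀)/a (with unit conversion) = 4.999 s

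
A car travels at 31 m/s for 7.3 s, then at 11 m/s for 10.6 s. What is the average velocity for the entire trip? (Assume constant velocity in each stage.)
d₁ = v₁t₁ = 31 × 7.3 = 226.3 m
d₂ = v₂t₂ = 11 × 10.6 = 116.6 m
d_total = 342.9 m, t_total = 17.9 s
v_avg = d_total/t_total = 342.9/17.9 = 19.16 m/s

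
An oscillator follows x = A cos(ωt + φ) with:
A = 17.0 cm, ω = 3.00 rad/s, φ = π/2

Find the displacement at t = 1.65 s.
x = A cos(ωt + φ) = 17.0×cos(3.0×1.65 + π/2) = 16.52 cm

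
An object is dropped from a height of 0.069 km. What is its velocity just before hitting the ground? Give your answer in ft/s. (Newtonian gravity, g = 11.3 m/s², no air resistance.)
v = √(2gh) (with unit conversion) = 129.6 ft/s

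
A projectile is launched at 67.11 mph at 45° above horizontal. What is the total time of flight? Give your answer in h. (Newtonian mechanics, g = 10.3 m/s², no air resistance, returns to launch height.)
T = 2v₀sin(θ)/g (with unit conversion) = 0.001144 h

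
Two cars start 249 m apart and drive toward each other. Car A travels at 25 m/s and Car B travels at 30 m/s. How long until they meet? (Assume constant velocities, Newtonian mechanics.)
Combined speed: v_combined = 25 + 30 = 55 m/s
Time to meet: t = d/55 = 249/55 = 4.53 s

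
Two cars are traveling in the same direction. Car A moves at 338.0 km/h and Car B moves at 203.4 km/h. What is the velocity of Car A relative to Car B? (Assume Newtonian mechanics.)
v_rel = v_A - v_B = 338.0 - 203.4 = 134.6 km/h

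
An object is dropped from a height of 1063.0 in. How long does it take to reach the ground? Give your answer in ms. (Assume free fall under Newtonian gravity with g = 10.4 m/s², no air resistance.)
t = √(2h/g) (with unit conversion) = 2279.0 ms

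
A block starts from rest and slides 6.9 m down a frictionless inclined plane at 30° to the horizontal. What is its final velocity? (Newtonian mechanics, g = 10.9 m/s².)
a = g sin(θ) = 10.9 × sin(30°) = 5.45 m/s²
v = √(2ad) = √(2 × 5.45 × 6.9) = 8.67 m/s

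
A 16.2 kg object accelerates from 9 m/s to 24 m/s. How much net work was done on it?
W_net = ΔKE = ½m(v₂² − v₁²) = ½×16.2×(24² − 9²) = 4009.5 J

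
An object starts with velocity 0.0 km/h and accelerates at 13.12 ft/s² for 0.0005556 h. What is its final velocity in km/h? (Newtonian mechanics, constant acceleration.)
v = v₀ + at (with unit conversion) = 28.79 km/h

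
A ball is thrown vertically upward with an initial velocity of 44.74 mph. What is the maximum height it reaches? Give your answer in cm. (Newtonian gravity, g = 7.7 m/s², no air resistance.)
h_max = v₀²/(2g) (with unit conversion) = 2598.0 cm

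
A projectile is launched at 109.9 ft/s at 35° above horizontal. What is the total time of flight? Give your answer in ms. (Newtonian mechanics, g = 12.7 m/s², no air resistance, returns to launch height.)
T = 2v₀sin(θ)/g (with unit conversion) = 3026.0 ms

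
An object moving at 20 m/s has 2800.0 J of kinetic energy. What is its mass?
KE = ½mv² → m = 2KE/v² = 2×2800.0/20² = 14.0 kg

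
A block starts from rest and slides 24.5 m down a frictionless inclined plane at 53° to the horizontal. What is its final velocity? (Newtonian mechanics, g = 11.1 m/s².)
a = g sin(θ) = 11.1 × sin(53°) = 8.86 m/s²
v = √(2ad) = √(2 × 8.86 × 24.5) = 20.84 m/s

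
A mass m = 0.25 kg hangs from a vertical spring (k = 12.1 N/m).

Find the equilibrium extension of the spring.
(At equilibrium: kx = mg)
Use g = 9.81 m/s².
x_eq = mg/k = 0.25×9.81/12.1 = 0.2027 m = 20.27 cm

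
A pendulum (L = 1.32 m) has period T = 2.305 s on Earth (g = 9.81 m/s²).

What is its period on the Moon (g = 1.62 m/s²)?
T = 2π√(L/g), so T_moon/T_earth = √(g_earth/g_moon)
T_moon = 2π√(1.32/1.62) = 5.672 s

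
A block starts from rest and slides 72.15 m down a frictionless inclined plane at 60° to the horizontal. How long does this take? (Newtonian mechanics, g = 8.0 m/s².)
a = g sin(θ) = 8.0 × sin(60°) = 6.93 m/s²
t = √(2d/a) = √(2 × 72.15 / 6.93) = 4.56 s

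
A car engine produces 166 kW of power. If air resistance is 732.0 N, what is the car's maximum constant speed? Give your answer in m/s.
P = Fv → v = P/F = 166000 W / 732 N = 226.8 m/s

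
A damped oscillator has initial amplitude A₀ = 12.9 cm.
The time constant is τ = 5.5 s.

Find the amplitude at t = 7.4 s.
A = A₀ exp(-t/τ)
A = A₀ exp(−t/τ) = 12.9×exp(−7.4/5.5) = 3.359 cm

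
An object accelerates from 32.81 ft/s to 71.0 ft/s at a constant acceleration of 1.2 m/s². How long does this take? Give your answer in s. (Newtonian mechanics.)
t = (v - v₀)/a (with unit conversion) = 9.7 s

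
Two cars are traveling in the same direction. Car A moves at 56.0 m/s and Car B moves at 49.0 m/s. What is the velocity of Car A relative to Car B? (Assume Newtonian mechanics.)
v_rel = v_A - v_B = 56.0 - 49.0 = 7.0 m/s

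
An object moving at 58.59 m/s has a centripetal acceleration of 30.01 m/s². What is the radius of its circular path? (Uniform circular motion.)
r = v²/a_c = 58.59²/30.01 = 114.39 m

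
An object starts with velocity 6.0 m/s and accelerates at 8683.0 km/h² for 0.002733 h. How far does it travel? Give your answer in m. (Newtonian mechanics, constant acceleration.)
d = v₀t + ½at² (with unit conversion) = 91.46 m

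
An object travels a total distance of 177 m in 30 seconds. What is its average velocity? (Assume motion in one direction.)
v_avg = Δd / Δt = 177 / 30 = 5.9 m/s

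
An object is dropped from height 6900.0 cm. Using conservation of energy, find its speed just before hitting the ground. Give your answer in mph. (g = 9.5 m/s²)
mgh = ½mv² → v = √(2gh) = √(2×9.5×69) = 36.21 m/s = 80.99 mph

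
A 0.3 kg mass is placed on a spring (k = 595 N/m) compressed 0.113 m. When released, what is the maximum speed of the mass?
½kx² = ½mv² → v = x√(k/m) = 0.113×√(595/0.3) = 5.032 m/s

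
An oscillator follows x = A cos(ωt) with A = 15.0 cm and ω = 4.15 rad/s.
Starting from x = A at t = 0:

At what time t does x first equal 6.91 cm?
cos(ωt) = x/A = 6.91/15.0 = 0.4607
ωt = arccos(0.4607) = 1.092 rad
t = 1.092/4.15 = 0.2631 s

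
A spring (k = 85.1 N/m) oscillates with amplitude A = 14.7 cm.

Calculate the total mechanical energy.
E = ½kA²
E = ½kA² = ½×85.1×(0.147)² = 0.9195 J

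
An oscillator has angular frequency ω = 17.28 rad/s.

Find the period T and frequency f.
T = 2π/ω = 2π/17.28 = 0.3636 s; f = ω/2π = 2.75 Hz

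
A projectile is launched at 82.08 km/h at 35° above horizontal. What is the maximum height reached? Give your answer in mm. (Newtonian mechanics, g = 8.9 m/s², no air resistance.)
H = v₀²sin²(θ)/(2g) (with unit conversion) = 9608.0 mm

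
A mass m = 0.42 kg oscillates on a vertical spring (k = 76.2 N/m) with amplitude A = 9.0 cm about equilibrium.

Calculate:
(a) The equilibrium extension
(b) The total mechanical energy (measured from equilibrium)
x_eq = mg/k = 0.42×9.81/76.2 = 0.05407 m = 5.407 cm
E = ½kA² = ½×76.2×(0.09)² = 0.3086 J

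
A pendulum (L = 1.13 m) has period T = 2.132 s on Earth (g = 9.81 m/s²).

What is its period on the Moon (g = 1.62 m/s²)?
T = 2π√(L/g), so T_moon/T_earth = √(g_earth/g_moon)
T_moon = 2π√(1.13/1.62) = 5.248 s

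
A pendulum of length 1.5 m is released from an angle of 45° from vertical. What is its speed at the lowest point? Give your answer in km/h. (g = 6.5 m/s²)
h = L(1 − cosθ) = 1.5×(1 − cos45°) = 0.4393 m
v = √(2gh) = √(2×6.5×0.4393) = 2.39 m/s = 8.603 km/h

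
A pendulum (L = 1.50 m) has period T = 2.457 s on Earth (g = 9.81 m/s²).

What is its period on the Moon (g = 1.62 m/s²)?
T = 2π√(L/g), so T_moon/T_earth = √(g_earth/g_moon)
T_moon = 2π√(1.5/1.62) = 6.046 s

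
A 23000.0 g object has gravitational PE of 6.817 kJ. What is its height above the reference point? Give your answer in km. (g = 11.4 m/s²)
PE = mgh → h = PE/(mg) = 6817 J / (23 kg × 11.4 m/s²) = 26 m = 0.026 km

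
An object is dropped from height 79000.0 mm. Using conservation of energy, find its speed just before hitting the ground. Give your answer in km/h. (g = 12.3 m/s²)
mgh = ½mv² → v = √(2gh) = √(2×12.3×79) = 44.08 m/s = 158.7 km/h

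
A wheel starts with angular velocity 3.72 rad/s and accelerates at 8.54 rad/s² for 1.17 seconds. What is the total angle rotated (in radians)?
θ = ω₀t + ½αt² = 3.72×1.17 + ½×8.54×1.17² = 10.2 rad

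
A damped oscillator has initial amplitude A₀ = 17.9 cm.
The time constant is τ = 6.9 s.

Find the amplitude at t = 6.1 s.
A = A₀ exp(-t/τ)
A = A₀ exp(−t/τ) = 17.9×exp(−6.1/6.9) = 7.395 cm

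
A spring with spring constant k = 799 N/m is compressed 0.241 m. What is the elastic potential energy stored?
PE = ½kx² = ½×799×0.241² = 23.2 J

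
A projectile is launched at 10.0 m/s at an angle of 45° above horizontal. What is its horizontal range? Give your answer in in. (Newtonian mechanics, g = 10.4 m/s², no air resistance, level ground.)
R = v₀² sin(2θ) / g (with unit conversion) = 378.6 in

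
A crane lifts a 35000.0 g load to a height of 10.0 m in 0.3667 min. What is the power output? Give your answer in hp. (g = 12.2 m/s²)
W = mgh = 35×12.2×10 = 4270 J
P = W/t = 4270/22 = 194.1 W = 0.2603 hp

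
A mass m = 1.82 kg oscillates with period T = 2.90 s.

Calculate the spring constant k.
T = 2π√(m/k) → k = m(2π/T)² = 1.82×(2π/2.9)² = 8.543 N/m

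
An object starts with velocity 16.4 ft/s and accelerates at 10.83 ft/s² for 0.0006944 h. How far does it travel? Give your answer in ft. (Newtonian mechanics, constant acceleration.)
d = v₀t + ½at² (with unit conversion) = 74.84 ft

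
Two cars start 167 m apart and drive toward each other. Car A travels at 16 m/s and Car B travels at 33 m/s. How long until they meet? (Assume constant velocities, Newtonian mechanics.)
Combined speed: v_combined = 16 + 33 = 49 m/s
Time to meet: t = d/49 = 167/49 = 3.41 s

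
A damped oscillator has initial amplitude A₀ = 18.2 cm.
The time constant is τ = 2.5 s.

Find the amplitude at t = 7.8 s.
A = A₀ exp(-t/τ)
A = A₀ exp(−t/τ) = 18.2×exp(−7.8/2.5) = 0.8037 cm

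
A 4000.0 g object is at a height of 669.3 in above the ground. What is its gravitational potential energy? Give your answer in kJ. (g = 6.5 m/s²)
PE = mgh = 4 kg × 6.5 m/s² × 17 m = 442 J = 0.442 kJ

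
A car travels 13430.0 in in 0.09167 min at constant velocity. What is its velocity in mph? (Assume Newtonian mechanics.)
v = d/t (with unit conversion) = 138.7 mph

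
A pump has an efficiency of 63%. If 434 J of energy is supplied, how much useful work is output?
W_out = η × W_in = 0.63 × 434 = 273.42 J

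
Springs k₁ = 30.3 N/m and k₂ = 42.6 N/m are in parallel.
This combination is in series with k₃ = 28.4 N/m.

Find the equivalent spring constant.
k₁₂ = k₁ + k₂ = 72.9 N/m (parallel)
1/k_eq = 1/k₁₂ + 1/k₃ → k_eq = 20.44 N/m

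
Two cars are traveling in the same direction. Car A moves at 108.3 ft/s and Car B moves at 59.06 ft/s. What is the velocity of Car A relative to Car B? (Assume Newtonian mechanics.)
v_rel = v_A - v_B = 108.3 - 59.06 = 49.24 ft/s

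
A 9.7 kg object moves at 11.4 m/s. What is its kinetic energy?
KE = ½mv² = ½×9.7×11.4² = 630.306 J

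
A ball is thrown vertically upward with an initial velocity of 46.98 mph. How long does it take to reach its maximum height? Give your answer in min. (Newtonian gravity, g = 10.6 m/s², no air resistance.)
t_up = v₀/g (with unit conversion) = 0.03302 min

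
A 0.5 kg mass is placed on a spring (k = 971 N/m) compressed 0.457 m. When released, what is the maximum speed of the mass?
½kx² = ½mv² → v = x√(k/m) = 0.457×√(971/0.5) = 20.14 m/s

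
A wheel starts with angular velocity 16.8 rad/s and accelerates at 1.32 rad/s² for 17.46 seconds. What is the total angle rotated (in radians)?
θ = ω₀t + ½αt² = 16.8×17.46 + ½×1.32×17.46² = 494.53 rad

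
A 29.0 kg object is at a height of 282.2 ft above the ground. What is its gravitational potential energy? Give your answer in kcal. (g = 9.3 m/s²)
PE = mgh = 29 kg × 9.3 m/s² × 86.01 m = 2.32e+04 J = 5.544 kcal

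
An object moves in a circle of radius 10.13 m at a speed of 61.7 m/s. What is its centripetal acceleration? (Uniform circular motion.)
a_c = v²/r = 61.7²/10.13 = 3806.89/10.13 = 375.8 m/s²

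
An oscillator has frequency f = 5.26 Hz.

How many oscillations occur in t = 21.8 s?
n = f×t = 5.26×21.8 = 114.7 oscillations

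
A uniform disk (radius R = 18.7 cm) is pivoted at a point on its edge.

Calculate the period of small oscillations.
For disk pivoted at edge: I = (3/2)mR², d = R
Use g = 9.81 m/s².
I/m = (3/2)R² = 0.05245 m²; d = R = 0.187 m
T = 2π√((3/2)R²/(gR)) = 2π√(3R/(2g)) = 1.062 s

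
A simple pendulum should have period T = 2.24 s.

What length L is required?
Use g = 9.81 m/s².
T = 2π√(L/g) → L = g(T/2π)² = 9.81×(2.24/2π)² = 1.247 m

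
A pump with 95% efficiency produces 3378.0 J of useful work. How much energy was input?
W_in = W_out/η = 3378.0/0.95 = 3555.8 J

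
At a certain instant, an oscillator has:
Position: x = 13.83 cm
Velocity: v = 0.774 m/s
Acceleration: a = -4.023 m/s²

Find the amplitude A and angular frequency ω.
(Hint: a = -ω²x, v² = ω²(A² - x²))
a = −ω²x → ω = √(|a|/x) = √(4.023/0.1383) = 5.393 rad/s
v² = ω²(A² − x²) → A = √(x² + v²/ω²) = √(0.1383² + 0.774²/5.393²) = 0.1993 m = 19.93 cm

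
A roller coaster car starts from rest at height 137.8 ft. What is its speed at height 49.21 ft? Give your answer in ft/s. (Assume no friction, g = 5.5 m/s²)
mgh₁ = ½mv₂² + mgh₂ → v₂ = √(2g(h₁−h₂)) = √(2×5.5×(42−15)) = 17.23 m/s = 56.54 ft/s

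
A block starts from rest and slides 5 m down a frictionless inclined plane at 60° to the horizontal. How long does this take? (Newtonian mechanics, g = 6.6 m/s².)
a = g sin(θ) = 6.6 × sin(60°) = 5.72 m/s²
t = √(2d/a) = √(2 × 5 / 5.72) = 1.32 s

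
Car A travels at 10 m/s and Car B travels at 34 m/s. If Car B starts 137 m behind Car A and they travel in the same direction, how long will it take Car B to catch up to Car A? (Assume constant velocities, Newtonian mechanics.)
Relative speed: v_rel = 34 - 10 = 24 m/s
Time to catch: t = d₀/v_rel = 137/24 = 5.71 s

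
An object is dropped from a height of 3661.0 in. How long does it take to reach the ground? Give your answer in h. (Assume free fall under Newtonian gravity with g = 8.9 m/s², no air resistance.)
t = √(2h/g) (with unit conversion) = 0.00127 h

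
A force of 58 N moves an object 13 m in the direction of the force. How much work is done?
W = Fd = 58×13 = 754.0 J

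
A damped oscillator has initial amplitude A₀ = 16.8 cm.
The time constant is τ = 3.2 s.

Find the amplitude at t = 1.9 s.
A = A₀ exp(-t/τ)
A = A₀ exp(−t/τ) = 16.8×exp(−1.9/3.2) = 9.278 cm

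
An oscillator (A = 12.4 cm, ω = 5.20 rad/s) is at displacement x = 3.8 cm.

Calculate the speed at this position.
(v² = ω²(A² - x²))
v = ω√(A² − x²) = 5.2×√(0.124² − 0.038²) = 0.6138 m/s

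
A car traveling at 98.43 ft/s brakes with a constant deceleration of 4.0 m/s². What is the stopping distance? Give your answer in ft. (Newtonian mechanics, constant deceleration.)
d = v₀² / (2a) (with unit conversion) = 369.1 ft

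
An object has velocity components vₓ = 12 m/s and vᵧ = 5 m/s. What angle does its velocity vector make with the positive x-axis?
θ = arctan(vᵧ/vₓ) = arctan(5/12) = 22.62°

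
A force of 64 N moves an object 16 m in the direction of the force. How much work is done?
W = Fd = 64×16 = 1024.0 J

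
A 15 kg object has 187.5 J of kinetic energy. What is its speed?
KE = ½mv² → v = √(2KE/m) = √(2×187.5/15) = 5.0 m/s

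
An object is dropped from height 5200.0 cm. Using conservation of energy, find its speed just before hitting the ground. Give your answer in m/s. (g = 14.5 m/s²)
mgh = ½mv² → v = √(2gh) = √(2×14.5×52) = 38.83 m/s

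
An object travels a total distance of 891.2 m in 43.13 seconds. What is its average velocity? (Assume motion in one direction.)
v_avg = Δd / Δt = 891.2 / 43.13 = 20.66 m/s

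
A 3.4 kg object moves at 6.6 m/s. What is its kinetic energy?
KE = ½mv² = ½×3.4×6.6² = 74.052 J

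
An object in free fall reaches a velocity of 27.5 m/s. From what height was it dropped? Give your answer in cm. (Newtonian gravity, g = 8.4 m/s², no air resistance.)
h = v²/(2g) (with unit conversion) = 4501.0 cm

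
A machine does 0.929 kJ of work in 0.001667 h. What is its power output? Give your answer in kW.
P = W/t = 929 J / 6.001 s = 154.8 W = 0.1548 kW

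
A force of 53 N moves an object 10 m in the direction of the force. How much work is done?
W = Fd = 53×10 = 530.0 J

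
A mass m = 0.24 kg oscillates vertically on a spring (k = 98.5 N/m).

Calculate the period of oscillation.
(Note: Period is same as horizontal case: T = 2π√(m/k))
T = 2π√(m/k) = 2π√(0.24/98.5) = 0.3101 s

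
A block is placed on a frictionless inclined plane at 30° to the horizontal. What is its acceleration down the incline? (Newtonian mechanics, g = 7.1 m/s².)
a = g sin(θ) = 7.1 × sin(30°) = 7.1 × 0.5 = 3.55 m/s²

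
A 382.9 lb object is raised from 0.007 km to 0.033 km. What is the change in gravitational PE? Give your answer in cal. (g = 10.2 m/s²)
ΔPE = mg(h₂ − h₁) = 173.7 kg × 10.2 m/s² × (33 − 7) m = 4.606e+04 J = 11010.0 cal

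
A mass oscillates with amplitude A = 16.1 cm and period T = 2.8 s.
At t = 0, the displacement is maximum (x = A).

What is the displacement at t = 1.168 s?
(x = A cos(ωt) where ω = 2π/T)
ω = 2π/T = 2π/2.8 = 2.244 rad/s
x = A cos(ωt) = 16.1×cos(2.244×1.168) = -13.97 cm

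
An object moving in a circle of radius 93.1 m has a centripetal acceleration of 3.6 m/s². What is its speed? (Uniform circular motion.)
v = √(a_c × r) = √(3.6 × 93.1) = 18.31 m/s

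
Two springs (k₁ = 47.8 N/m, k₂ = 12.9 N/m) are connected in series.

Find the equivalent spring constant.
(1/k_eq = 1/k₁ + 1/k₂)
1/k_eq = 1/47.8 + 1/12.9 = 0.09844; k_eq = 10.16 N/m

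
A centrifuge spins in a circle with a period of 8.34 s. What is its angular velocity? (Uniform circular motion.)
ω = 2π/T = 2π/8.34 = 0.7534 rad/s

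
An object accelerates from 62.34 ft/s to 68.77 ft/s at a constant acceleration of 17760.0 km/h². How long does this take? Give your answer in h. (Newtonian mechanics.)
t = (v - v₀)/a (with unit conversion) = 0.0003973 h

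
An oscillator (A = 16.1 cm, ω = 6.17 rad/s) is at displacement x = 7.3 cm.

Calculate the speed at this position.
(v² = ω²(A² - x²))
v = ω√(A² − x²) = 6.17×√(0.161² − 0.073²) = 0.8854 m/s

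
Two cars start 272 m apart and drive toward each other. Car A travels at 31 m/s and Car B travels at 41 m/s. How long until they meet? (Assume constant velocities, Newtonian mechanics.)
Combined speed: v_combined = 31 + 41 = 72 m/s
Time to meet: t = d/72 = 272/72 = 3.78 s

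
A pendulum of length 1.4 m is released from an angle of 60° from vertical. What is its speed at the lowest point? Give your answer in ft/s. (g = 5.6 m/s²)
h = L(1 − cosθ) = 1.4×(1 − cos60°) = 0.7 m
v = √(2gh) = √(2×5.6×0.7) = 2.8 m/s = 9.186 ft/s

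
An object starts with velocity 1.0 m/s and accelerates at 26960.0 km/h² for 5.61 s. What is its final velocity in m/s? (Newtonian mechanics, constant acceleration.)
v = v₀ + at (with unit conversion) = 12.67 m/s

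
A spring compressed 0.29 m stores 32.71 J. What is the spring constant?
PE = ½kx² → k = 2PE/x² = 2×32.71/0.29² = 777.9 N/m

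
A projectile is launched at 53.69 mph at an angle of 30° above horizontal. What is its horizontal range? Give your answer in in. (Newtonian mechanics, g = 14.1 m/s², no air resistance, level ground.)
R = v₀² sin(2θ) / g (with unit conversion) = 1393.0 in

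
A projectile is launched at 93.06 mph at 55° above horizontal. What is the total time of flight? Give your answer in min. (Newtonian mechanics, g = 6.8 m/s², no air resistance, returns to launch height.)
T = 2v₀sin(θ)/g (with unit conversion) = 0.167 min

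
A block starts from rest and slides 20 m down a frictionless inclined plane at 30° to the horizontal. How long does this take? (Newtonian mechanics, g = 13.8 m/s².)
a = g sin(θ) = 13.8 × sin(30°) = 6.9 m/s²
t = √(2d/a) = √(2 × 20 / 6.9) = 2.41 s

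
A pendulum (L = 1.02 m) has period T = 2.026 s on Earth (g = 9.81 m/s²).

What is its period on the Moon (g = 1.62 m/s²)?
T = 2π√(L/g), so T_moon/T_earth = √(g_earth/g_moon)
T_moon = 2π√(1.02/1.62) = 4.986 s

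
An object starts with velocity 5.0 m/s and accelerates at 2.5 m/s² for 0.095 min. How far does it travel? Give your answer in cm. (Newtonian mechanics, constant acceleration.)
d = v₀t + ½at² (with unit conversion) = 6911.0 cm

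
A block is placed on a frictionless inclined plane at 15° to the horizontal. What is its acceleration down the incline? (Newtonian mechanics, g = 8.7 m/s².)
a = g sin(θ) = 8.7 × sin(15°) = 8.7 × 0.2588 = 2.25 m/s²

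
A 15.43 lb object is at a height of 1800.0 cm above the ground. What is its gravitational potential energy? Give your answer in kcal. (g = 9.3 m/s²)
PE = mgh = 6.999 kg × 9.3 m/s² × 18 m = 1172 J = 0.28 kcal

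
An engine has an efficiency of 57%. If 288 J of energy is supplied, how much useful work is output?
W_out = η × W_in = 0.57 × 288 = 164.16 J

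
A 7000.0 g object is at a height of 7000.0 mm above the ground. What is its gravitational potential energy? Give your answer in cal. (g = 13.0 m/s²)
PE = mgh = 7 kg × 13.0 m/s² × 7 m = 637 J = 152.2 cal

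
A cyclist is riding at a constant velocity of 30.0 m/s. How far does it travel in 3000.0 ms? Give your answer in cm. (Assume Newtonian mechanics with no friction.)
d = vt (with unit conversion) = 9000.0 cm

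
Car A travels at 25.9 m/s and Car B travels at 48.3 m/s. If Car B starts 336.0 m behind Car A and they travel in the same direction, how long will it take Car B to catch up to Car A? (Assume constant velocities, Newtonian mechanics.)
Relative speed: v_rel = 48.3 - 25.9 = 22.4 m/s
Time to catch: t = d₀/v_rel = 336.0/22.4 = 15.0 s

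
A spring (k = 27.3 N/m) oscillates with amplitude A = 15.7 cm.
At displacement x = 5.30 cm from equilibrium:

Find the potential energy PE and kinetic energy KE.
E_total = ½kA² = ½×27.3×(0.157)² = 0.3365 J
PE = ½kx² = ½×27.3×(0.053)² = 0.03834 J
KE = E_total − PE = 0.2981 J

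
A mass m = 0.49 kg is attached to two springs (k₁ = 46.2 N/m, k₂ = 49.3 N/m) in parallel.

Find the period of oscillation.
k_eq = k₁+k₂ = 95.5 N/m
T = 2π√(m/k_eq) = 2π√(0.49/95.5) = 0.4501 s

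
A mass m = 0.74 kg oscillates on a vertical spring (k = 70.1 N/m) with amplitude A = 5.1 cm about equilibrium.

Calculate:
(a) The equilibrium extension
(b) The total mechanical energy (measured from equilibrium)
x_eq = mg/k = 0.74×9.81/70.1 = 0.1036 m = 10.36 cm
E = ½kA² = ½×70.1×(0.051)² = 0.09117 J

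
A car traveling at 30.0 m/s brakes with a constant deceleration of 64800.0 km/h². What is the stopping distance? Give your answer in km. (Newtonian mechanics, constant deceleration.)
d = v₀² / (2a) (with unit conversion) = 0.09 km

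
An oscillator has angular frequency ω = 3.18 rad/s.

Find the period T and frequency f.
T = 2π/ω = 2π/3.18 = 1.976 s; f = ω/2π = 0.5061 Hz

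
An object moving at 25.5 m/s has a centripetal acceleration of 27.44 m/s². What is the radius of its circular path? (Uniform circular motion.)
r = v²/a_c = 25.5²/27.44 = 23.7 m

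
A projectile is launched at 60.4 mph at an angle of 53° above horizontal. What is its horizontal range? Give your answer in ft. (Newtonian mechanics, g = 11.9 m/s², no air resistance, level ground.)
R = v₀² sin(2θ) / g (with unit conversion) = 193.2 ft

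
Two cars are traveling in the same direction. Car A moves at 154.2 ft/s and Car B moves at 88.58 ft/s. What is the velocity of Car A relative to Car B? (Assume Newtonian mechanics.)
v_rel = v_A - v_B = 154.2 - 88.58 = 65.62 ft/s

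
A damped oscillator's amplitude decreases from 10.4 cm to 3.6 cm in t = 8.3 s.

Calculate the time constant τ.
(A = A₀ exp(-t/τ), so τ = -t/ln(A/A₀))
A/A₀ = 3.6/10.4 = 0.3462; ln(A/A₀) = -1.061
τ = −t/ln(A/A₀) = −8.3/-1.061 = 7.824 s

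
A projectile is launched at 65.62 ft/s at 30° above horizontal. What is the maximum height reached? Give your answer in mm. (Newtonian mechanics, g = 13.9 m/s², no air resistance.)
H = v₀²sin²(θ)/(2g) (with unit conversion) = 3597.0 mm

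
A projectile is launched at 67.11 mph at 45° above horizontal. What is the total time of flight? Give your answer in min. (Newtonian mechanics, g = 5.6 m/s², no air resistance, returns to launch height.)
T = 2v₀sin(θ)/g (with unit conversion) = 0.1263 min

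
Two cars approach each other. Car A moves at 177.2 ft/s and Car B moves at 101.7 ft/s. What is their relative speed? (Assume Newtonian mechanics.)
v_rel = v_A + v_B = 177.2 + 101.7 = 278.9 ft/s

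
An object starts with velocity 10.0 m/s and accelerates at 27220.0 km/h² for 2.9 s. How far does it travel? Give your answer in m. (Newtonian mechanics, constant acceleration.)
d = v₀t + ½at² (with unit conversion) = 37.83 m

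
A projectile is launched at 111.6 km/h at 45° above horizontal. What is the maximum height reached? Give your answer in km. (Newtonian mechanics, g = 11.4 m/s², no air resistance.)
H = v₀²sin²(θ)/(2g) (with unit conversion) = 0.02107 km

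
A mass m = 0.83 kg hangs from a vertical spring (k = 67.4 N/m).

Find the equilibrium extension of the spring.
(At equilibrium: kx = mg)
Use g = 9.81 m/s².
x_eq = mg/k = 0.83×9.81/67.4 = 0.1208 m = 12.08 cm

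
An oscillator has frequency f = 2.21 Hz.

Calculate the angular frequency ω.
ω = 2πf = 2π×2.21 = 13.89 rad/s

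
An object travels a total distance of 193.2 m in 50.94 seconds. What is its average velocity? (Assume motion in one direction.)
v_avg = Δd / Δt = 193.2 / 50.94 = 3.79 m/s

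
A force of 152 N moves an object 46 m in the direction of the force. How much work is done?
W = Fd = 152×46 = 6992.0 J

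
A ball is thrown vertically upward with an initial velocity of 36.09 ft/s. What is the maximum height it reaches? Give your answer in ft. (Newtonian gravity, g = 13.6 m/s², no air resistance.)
h_max = v₀²/(2g) (with unit conversion) = 14.6 ft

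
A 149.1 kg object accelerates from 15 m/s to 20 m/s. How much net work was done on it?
W_net = ΔKE = ½m(v₂² − v₁²) = ½×149.1×(20² − 15²) = 13046.25 J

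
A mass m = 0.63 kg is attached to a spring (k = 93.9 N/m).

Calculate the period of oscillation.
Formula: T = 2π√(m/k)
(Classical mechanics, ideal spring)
T = 2π√(m/k) = 2π√(0.63/93.9) = 0.5147 s; f = 1/T = 1.943 Hz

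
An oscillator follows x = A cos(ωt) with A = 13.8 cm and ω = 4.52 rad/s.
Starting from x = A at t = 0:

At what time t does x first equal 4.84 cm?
cos(ωt) = x/A = 4.84/13.8 = 0.3507
ωt = arccos(0.3507) = 1.212 rad
t = 1.212/4.52 = 0.2682 s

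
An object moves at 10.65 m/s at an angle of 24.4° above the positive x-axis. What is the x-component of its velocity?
vₓ = v cos(θ) = 10.65 × cos(24.4°) = 9.7 m/s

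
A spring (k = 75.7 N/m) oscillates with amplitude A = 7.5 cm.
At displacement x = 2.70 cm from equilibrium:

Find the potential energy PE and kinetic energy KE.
E_total = ½kA² = ½×75.7×(0.075)² = 0.2129 J
PE = ½kx² = ½×75.7×(0.027)² = 0.02759 J
KE = E_total − PE = 0.1853 J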